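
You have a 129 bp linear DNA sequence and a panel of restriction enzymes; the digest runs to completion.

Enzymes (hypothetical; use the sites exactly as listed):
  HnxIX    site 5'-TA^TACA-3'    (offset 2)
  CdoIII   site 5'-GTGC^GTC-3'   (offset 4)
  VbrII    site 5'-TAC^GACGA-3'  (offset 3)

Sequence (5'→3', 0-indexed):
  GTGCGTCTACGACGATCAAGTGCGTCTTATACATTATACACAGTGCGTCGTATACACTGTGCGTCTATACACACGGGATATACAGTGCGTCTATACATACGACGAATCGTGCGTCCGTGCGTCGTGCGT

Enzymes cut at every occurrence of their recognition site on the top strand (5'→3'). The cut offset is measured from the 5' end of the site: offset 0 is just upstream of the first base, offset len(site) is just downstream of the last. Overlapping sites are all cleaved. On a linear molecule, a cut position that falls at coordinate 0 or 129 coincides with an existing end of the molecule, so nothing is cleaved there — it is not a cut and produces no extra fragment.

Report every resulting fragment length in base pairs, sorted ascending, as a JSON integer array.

[4,5,5,6,6,6,7,7,8,8,9,10,10,12,13,13]

Site scan:
  HnxIX (TATACA, off=2): starts [27, 34, 50, 65, 78, 91] → cuts [29, 36, 52, 67, 80, 93]
  CdoIII (GTGCGTC, off=4): starts [0, 19, 42, 58, 84, 108, 116] → cuts [4, 23, 46, 62, 88, 112, 120]
  VbrII (TACGACGA, off=3): starts [7, 97] → cuts [10, 100]

All cut coordinates (distinct, sorted): [4, 10, 23, 29, 36, 46, 52, 62, 67, 80, 88, 93, 100, 112, 120]

Fragments:
  [0,4): 4 bp
  [4,10): 6 bp
  [10,23): 13 bp
  [23,29): 6 bp
  [29,36): 7 bp
  [36,46): 10 bp
  [46,52): 6 bp
  [52,62): 10 bp
  [62,67): 5 bp
  [67,80): 13 bp
  [80,88): 8 bp
  [88,93): 5 bp
  [93,100): 7 bp
  [100,112): 12 bp
  [112,120): 8 bp
  [120,129): 9 bp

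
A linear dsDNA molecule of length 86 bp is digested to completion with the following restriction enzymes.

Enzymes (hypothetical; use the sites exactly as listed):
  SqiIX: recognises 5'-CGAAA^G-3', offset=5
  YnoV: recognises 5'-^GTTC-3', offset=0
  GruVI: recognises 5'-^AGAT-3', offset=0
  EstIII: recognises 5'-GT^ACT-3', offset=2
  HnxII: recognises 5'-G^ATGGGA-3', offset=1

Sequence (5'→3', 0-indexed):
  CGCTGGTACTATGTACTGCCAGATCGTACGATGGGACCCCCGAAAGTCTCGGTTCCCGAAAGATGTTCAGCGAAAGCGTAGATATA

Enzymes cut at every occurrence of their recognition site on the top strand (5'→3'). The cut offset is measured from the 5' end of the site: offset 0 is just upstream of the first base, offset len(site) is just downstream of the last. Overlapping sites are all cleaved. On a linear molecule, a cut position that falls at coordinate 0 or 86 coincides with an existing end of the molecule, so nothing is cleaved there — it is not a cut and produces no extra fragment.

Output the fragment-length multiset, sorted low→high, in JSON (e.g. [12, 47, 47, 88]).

[1,3,4,6,6,7,7,7,9,10,11,15]

Per-enzyme occurrences:
  SqiIX CGAAAG/5: at [40, 56, 70] ⇒ [45, 61, 75]
  YnoV GTTC/0: at [51, 64] ⇒ [51, 64]
  GruVI AGAT/0: at [20, 60, 79] ⇒ [20, 60, 79]
  EstIII GTACT/2: at [5, 12] ⇒ [7, 14]
  HnxII GATGGGA/1: at [29] ⇒ [30]

Pooled cuts: [7, 14, 20, 30, 45, 51, 60, 61, 64, 75, 79]

Fragment lengths:
  [0,7): 7 bp
  [7,14): 7 bp
  [14,20): 6 bp
  [20,30): 10 bp
  [30,45): 15 bp
  [45,51): 6 bp
  [51,60): 9 bp
  [60,61): 1 bp
  [61,64): 3 bp
  [64,75): 11 bp
  [75,79): 4 bp
  [79,86): 7 bp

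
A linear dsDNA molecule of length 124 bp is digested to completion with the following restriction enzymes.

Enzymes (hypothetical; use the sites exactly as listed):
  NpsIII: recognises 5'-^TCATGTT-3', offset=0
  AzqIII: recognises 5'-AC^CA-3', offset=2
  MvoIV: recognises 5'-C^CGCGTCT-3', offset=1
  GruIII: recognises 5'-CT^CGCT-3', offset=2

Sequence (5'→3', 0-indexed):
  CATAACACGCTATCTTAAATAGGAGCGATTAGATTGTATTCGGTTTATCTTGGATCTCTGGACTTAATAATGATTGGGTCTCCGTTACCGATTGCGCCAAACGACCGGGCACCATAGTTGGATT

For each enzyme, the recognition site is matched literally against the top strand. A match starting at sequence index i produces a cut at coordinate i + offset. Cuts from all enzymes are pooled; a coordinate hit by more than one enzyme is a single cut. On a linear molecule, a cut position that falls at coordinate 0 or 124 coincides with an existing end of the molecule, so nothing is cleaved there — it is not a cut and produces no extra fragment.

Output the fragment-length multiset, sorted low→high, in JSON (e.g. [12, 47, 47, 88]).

Site scan:
  NpsIII (TCATGTT, off=0): no sites
  AzqIII ACCA/2: at [110] ⇒ [112]
  MvoIV (CCGCGTCT, off=1): no sites
  GruIII (CTCGCT, off=2): no sites

Pooled cuts: [112]

Fragment lengths:
  [0,112): 112 bp
  [112,124): 12 bp

[12,112]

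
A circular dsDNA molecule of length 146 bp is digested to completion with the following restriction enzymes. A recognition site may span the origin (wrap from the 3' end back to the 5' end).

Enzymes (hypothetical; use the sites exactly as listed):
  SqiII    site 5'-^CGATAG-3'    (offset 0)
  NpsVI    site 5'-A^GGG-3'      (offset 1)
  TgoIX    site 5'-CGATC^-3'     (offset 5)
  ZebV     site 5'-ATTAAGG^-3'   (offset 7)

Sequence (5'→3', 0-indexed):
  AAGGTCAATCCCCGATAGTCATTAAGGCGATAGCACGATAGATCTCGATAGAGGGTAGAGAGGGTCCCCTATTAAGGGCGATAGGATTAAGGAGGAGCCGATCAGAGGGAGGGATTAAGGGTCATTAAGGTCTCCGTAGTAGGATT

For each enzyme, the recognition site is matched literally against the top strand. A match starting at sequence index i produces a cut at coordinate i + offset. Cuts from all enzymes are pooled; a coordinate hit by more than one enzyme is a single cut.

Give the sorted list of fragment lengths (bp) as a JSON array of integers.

Scan for sites:
  SqiII CGATAG/0: at [12, 27, 35, 45, 78] ⇒ [12, 27, 35, 45, 78]
  NpsVI AGGG/1: at [51, 60, 74, 105, 109, 117] ⇒ [52, 61, 75, 106, 110, 118]
  TgoIX CGATC/5: at [98] ⇒ [103]
  ZebV ATTAAGG/7: at [20, 70, 85, 113, 123, 143] ⇒ [4, 27, 77, 92, 120, 130]

Pooled cuts: [4, 12, 27, 35, 45, 52, 61, 75, 77, 78, 92, 103, 106, 110, 118, 120, 130]

Fragments:
  4→12: 8 bp
  12→27: 15 bp
  27→35: 8 bp
  35→45: 10 bp
  45→52: 7 bp
  52→61: 9 bp
  61→75: 14 bp
  75→77: 2 bp
  77→78: 1 bp
  78→92: 14 bp
  92→103: 11 bp
  103→106: 3 bp
  106→110: 4 bp
  110→118: 8 bp
  118→120: 2 bp
  120→130: 10 bp
  130→4 (wrap): 146-130+4 = 20 bp

[1,2,2,3,4,7,8,8,8,9,10,10,11,14,14,15,20]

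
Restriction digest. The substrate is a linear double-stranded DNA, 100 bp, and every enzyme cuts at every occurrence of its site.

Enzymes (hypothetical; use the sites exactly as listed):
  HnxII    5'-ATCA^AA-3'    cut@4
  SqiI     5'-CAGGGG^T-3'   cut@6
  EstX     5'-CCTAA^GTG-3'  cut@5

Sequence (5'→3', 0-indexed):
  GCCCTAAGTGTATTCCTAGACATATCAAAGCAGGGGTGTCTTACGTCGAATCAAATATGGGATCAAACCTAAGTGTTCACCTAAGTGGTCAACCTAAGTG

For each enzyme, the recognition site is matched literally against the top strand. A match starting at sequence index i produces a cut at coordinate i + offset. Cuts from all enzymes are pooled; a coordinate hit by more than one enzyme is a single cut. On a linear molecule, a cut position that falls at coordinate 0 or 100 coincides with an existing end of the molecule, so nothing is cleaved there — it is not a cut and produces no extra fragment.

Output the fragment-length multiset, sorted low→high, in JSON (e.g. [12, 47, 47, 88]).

Site scan:
  HnxII ATCAAA/4: at [23, 49, 61] ⇒ [27, 53, 65]
  SqiI CAGGGGT/6: at [30] ⇒ [36]
  EstX CCTAAGTG/5: at [2, 67, 79, 92] ⇒ [7, 72, 84, 97]

Pooled cuts: [7, 27, 36, 53, 65, 72, 84, 97]

Fragment lengths:
  [0,7): 7 bp
  [7,27): 20 bp
  [27,36): 9 bp
  [36,53): 17 bp
  [53,65): 12 bp
  [65,72): 7 bp
  [72,84): 12 bp
  [84,97): 13 bp
  [97,100): 3 bp

[3,7,7,9,12,12,13,17,20]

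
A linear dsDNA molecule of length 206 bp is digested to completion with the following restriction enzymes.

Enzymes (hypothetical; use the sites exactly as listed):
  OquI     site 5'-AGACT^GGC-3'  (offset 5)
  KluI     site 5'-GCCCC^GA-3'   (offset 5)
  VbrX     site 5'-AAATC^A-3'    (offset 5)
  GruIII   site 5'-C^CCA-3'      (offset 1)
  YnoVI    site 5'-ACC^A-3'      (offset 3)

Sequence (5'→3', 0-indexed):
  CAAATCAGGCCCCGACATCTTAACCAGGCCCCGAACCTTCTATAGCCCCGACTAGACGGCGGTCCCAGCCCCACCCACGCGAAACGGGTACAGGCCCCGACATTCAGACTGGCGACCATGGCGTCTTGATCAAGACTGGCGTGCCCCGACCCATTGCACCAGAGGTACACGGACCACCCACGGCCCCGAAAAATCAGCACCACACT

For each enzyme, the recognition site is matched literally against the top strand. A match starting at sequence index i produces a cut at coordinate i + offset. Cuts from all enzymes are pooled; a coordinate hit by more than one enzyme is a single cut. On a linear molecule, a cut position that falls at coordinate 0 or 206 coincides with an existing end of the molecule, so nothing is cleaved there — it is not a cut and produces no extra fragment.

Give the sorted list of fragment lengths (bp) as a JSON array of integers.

[2,3,4,5,6,6,6,7,7,7,8,10,10,10,12,12,15,15,17,20,24]

Per-enzyme occurrences:
  OquI (AGACTGGC, off=5): starts [105, 132] → cuts [110, 137]
  KluI (GCCCCGA, off=5): starts [8, 27, 44, 93, 142, 182] → cuts [13, 32, 49, 98, 147, 187]
  VbrX (AAATCA, off=5): starts [1, 190] → cuts [6, 195]
  GruIII (CCCA, off=1): starts [63, 69, 73, 149, 176] → cuts [64, 70, 74, 150, 177]
  YnoVI (ACCA, off=3): starts [22, 114, 157, 172, 198] → cuts [25, 117, 160, 175, 201]

All cut coordinates (distinct, sorted): [6, 13, 25, 32, 49, 64, 70, 74, 98, 110, 117, 137, 147, 150, 160, 175, 177, 187, 195, 201]

Fragments:
  [0,6): 6 bp
  [6,13): 7 bp
  [13,25): 12 bp
  [25,32): 7 bp
  [32,49): 17 bp
  [49,64): 15 bp
  [64,70): 6 bp
  [70,74): 4 bp
  [74,98): 24 bp
  [98,110): 12 bp
  [110,117): 7 bp
  [117,137): 20 bp
  [137,147): 10 bp
  [147,150): 3 bp
  [150,160): 10 bp
  [160,175): 15 bp
  [175,177): 2 bp
  [177,187): 10 bp
  [187,195): 8 bp
  [195,201): 6 bp
  [201,206): 5 bp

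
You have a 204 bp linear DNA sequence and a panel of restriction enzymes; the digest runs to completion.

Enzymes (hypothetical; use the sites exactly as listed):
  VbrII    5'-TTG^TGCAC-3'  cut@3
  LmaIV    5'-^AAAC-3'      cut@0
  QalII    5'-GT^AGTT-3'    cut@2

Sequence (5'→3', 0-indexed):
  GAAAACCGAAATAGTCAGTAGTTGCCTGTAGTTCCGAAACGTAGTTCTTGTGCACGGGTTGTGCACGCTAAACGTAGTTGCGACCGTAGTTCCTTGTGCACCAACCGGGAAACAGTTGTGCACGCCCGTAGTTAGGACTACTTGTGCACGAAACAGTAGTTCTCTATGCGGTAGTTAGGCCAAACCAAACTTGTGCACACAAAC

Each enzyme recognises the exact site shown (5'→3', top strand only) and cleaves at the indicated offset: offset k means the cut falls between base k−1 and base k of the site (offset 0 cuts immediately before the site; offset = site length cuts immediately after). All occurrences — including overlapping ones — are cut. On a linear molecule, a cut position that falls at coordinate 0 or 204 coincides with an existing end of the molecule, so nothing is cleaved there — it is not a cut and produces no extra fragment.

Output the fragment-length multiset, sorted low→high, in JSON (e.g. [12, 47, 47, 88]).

[2,4,5,6,6,6,7,7,7,7,8,8,9,9,9,10,11,11,12,13,15,15,17]

Per-enzyme occurrences:
  VbrII TTGTGCAC/3: at [47, 58, 93, 115, 141, 190] ⇒ [50, 61, 96, 118, 144, 193]
  LmaIV AAAC/0: at [2, 36, 69, 109, 150, 181, 186, 200] ⇒ [2, 36, 69, 109, 150, 181, 186, 200]
  QalII GTAGTT/2: at [17, 27, 40, 73, 85, 127, 155, 170] ⇒ [19, 29, 42, 75, 87, 129, 157, 172]

Pooled cuts: [2, 19, 29, 36, 42, 50, 61, 69, 75, 87, 96, 109, 118, 129, 144, 150, 157, 172, 181, 186, 193, 200]

Fragments:
  [0,2): 2 bp
  [2,19): 17 bp
  [19,29): 10 bp
  [29,36): 7 bp
  [36,42): 6 bp
  [42,50): 8 bp
  [50,61): 11 bp
  [61,69): 8 bp
  [69,75): 6 bp
  [75,87): 12 bp
  [87,96): 9 bp
  [96,109): 13 bp
  [109,118): 9 bp
  [118,129): 11 bp
  [129,144): 15 bp
  [144,150): 6 bp
  [150,157): 7 bp
  [157,172): 15 bp
  [172,181): 9 bp
  [181,186): 5 bp
  [186,193): 7 bp
  [193,200): 7 bp
  [200,204): 4 bp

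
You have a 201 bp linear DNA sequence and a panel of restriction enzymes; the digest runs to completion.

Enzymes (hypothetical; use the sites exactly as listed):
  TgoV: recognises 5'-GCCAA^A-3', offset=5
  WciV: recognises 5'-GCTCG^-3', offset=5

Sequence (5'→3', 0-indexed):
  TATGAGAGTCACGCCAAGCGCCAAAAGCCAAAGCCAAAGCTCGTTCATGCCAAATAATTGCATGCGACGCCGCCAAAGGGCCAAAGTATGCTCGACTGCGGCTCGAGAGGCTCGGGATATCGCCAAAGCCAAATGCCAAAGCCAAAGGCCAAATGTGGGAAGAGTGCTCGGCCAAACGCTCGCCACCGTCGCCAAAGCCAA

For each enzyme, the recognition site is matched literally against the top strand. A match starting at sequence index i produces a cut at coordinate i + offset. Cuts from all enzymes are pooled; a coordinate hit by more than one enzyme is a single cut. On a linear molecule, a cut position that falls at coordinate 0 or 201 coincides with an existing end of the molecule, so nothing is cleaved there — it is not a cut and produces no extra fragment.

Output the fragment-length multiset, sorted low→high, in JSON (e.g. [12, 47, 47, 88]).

[5,6,6,6,6,6,7,7,7,7,8,9,10,10,11,12,13,18,23,24]

Site scan:
  TgoV (GCCAAA, off=5): starts [19, 26, 32, 48, 71, 79, 121, 127, 134, 140, 147, 170, 190] → cuts [24, 31, 37, 53, 76, 84, 126, 132, 139, 145, 152, 175, 195]
  WciV (GCTCG, off=5): starts [38, 89, 100, 109, 165, 177] → cuts [43, 94, 105, 114, 170, 182]

Pooled cuts: [24, 31, 37, 43, 53, 76, 84, 94, 105, 114, 126, 132, 139, 145, 152, 170, 175, 182, 195]

Fragment lengths:
  [0,24): 24 bp
  [24,31): 7 bp
  [31,37): 6 bp
  [37,43): 6 bp
  [43,53): 10 bp
  [53,76): 23 bp
  [76,84): 8 bp
  [84,94): 10 bp
  [94,105): 11 bp
  [105,114): 9 bp
  [114,126): 12 bp
  [126,132): 6 bp
  [132,139): 7 bp
  [139,145): 6 bp
  [145,152): 7 bp
  [152,170): 18 bp
  [170,175): 5 bp
  [175,182): 7 bp
  [182,195): 13 bp
  [195,201): 6 bp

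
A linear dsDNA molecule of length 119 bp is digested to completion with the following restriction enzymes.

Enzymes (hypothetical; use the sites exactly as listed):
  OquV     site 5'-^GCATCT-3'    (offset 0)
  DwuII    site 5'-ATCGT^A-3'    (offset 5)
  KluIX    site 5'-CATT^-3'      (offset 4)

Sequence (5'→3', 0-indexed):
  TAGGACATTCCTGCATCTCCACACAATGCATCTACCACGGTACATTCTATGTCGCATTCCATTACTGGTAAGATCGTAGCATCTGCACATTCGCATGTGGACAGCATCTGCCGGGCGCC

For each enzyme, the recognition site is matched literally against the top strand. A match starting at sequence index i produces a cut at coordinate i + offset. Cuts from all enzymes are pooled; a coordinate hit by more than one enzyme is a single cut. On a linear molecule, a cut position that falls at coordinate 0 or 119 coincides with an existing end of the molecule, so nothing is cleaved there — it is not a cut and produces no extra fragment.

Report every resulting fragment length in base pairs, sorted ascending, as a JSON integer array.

[1,3,5,9,12,12,13,14,15,16,19]

Site scan:
  OquV (GCATCT, off=0): starts [12, 27, 78, 103] → cuts [12, 27, 78, 103]
  DwuII (ATCGTA, off=5): starts [72] → cuts [77]
  KluIX (CATT, off=4): starts [5, 42, 54, 59, 87] → cuts [9, 46, 58, 63, 91]

All cut coordinates (distinct, sorted): [9, 12, 27, 46, 58, 63, 77, 78, 91, 103]

Fragment lengths:
  [0,9): 9 bp
  [9,12): 3 bp
  [12,27): 15 bp
  [27,46): 19 bp
  [46,58): 12 bp
  [58,63): 5 bp
  [63,77): 14 bp
  [77,78): 1 bp
  [78,91): 13 bp
  [91,103): 12 bp
  [103,119): 16 bp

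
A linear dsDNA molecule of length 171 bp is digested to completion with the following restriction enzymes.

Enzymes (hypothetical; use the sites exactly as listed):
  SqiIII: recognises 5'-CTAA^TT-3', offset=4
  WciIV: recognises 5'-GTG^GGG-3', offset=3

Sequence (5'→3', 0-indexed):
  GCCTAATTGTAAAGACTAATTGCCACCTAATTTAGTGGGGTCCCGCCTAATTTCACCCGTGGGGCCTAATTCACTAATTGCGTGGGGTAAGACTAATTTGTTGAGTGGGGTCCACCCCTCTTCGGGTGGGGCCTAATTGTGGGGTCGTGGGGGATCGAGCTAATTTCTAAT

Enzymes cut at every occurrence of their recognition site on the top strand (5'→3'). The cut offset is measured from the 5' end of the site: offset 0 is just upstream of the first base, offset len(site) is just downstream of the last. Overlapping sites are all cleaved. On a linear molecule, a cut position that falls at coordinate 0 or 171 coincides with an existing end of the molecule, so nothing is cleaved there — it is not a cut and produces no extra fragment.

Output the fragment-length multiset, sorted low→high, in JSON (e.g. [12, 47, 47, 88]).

[5,6,7,7,8,8,8,8,8,11,11,11,12,13,13,14,21]

Per-enzyme occurrences:
  SqiIII (CTAATT, off=4): starts [2, 15, 26, 46, 65, 73, 92, 132, 159] → cuts [6, 19, 30, 50, 69, 77, 96, 136, 163]
  WciIV (GTGGGG, off=3): starts [34, 58, 81, 104, 125, 138, 146] → cuts [37, 61, 84, 107, 128, 141, 149]

Pooled cuts: [6, 19, 30, 37, 50, 61, 69, 77, 84, 96, 107, 128, 136, 141, 149, 163]

Fragment lengths:
  [0,6): 6 bp
  [6,19): 13 bp
  [19,30): 11 bp
  [30,37): 7 bp
  [37,50): 13 bp
  [50,61): 11 bp
  [61,69): 8 bp
  [69,77): 8 bp
  [77,84): 7 bp
  [84,96): 12 bp
  [96,107): 11 bp
  [107,128): 21 bp
  [128,136): 8 bp
  [136,141): 5 bp
  [141,149): 8 bp
  [149,163): 14 bp
  [163,171): 8 bp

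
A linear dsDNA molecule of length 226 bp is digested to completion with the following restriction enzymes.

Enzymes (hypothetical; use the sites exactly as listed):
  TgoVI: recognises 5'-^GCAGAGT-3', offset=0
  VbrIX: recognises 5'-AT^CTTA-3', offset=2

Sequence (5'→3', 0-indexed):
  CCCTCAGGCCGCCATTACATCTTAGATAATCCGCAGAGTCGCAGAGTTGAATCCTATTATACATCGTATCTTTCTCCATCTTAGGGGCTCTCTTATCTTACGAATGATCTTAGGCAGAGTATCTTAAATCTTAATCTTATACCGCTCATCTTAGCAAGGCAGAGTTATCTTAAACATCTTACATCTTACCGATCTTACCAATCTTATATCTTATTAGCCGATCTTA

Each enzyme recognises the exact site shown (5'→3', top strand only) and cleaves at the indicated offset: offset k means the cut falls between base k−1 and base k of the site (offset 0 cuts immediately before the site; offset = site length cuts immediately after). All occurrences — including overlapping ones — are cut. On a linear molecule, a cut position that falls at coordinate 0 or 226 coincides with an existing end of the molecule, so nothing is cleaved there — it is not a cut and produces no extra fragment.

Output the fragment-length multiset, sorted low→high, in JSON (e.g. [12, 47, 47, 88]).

Site scan:
  TgoVI GCAGAGT/0: at [32, 40, 113, 158] ⇒ [32, 40, 113, 158]
  VbrIX ATCTTA/2: at [18, 77, 94, 106, 120, 127, 133, 147, 166, 175, 182, 191, 200, 207, 220] ⇒ [20, 79, 96, 108, 122, 129, 135, 149, 168, 177, 184, 193, 202, 209, 222]

All cut coordinates (distinct, sorted): [20, 32, 40, 79, 96, 108, 113, 122, 129, 135, 149, 158, 168, 177, 184, 193, 202, 209, 222]

Fragments:
  [0,20): 20 bp
  [20,32): 12 bp
  [32,40): 8 bp
  [40,79): 39 bp
  [79,96): 17 bp
  [96,108): 12 bp
  [108,113): 5 bp
  [113,122): 9 bp
  [122,129): 7 bp
  [129,135): 6 bp
  [135,149): 14 bp
  [149,158): 9 bp
  [158,168): 10 bp
  [168,177): 9 bp
  [177,184): 7 bp
  [184,193): 9 bp
  [193,202): 9 bp
  [202,209): 7 bp
  [209,222): 13 bp
  [222,226): 4 bp

[4,5,6,7,7,7,8,9,9,9,9,9,10,12,12,13,14,17,20,39]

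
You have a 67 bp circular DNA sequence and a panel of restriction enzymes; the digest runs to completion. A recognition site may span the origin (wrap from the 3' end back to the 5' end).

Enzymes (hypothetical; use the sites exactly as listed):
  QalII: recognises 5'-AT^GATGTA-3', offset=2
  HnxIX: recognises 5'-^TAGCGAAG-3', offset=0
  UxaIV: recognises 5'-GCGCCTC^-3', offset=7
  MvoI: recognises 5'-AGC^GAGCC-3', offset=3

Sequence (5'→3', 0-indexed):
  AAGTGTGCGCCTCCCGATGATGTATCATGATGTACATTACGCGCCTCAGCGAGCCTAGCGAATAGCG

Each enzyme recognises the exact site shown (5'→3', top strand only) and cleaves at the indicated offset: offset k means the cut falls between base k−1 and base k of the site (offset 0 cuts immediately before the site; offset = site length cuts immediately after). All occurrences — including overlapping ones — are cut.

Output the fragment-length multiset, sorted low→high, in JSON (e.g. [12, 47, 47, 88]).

Site scan:
  QalII (ATGATGTA, off=2): starts [16, 26] → cuts [18, 28]
  HnxIX (TAGCGAAG, off=0): starts [62] → cuts [62]
  UxaIV (GCGCCTC, off=7): starts [6, 40] → cuts [13, 47]
  MvoI (AGCGAGCC, off=3): starts [47] → cuts [50]

Pooled cuts: [13, 18, 28, 47, 50, 62]

Fragment lengths:
  13→18: 5 bp
  18→28: 10 bp
  28→47: 19 bp
  47→50: 3 bp
  50→62: 12 bp
  62→13 (wrap): 67-62+13 = 18 bp

[3,5,10,12,18,19]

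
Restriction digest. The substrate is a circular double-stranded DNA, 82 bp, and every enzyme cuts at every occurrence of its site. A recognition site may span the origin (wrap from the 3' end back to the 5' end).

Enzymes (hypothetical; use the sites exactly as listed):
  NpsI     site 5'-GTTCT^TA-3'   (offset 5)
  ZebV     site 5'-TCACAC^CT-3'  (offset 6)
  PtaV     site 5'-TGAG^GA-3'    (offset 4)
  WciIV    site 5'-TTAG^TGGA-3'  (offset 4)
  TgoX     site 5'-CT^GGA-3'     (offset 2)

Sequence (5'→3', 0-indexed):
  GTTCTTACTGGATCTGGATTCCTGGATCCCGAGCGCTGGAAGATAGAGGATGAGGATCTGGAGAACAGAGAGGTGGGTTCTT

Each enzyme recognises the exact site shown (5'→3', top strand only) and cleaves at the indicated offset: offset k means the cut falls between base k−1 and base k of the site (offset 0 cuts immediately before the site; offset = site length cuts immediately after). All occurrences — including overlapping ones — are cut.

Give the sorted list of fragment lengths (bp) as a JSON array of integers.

[4,5,6,8,14,17,28]

Site scan:
  NpsI GTTCTTA/5: at [0] ⇒ [5]
  ZebV (TCACACCT, off=6): no sites
  PtaV TGAGGA/4: at [50] ⇒ [54]
  WciIV (TTAGTGGA, off=4): no sites
  TgoX CTGGA/2: at [7, 13, 21, 35, 57] ⇒ [9, 15, 23, 37, 59]

All cut coordinates (distinct, sorted): [5, 9, 15, 23, 37, 54, 59]

Fragments:
  5→9: 4 bp
  9→15: 6 bp
  15→23: 8 bp
  23→37: 14 bp
  37→54: 17 bp
  54→59: 5 bp
  59→5 (wrap): 82-59+5 = 28 bp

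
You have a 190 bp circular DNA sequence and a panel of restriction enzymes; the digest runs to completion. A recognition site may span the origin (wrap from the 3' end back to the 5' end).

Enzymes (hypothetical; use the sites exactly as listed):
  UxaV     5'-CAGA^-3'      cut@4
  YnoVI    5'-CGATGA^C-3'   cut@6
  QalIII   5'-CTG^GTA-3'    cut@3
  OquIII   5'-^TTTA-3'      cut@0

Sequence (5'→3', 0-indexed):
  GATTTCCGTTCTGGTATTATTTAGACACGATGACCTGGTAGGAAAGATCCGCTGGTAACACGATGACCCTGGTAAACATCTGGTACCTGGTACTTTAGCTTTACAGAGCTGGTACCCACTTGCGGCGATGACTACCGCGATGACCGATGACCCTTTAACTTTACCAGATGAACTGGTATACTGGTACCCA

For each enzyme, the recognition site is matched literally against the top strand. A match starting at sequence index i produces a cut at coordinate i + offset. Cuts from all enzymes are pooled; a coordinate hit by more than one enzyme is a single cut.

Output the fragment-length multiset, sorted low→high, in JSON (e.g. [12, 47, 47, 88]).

[3,4,4,4,5,6,6,6,7,7,7,8,8,9,9,11,11,12,12,14,17,20]

Per-enzyme occurrences:
  UxaV CAGA/4: at [103, 164, 188] ⇒ [2, 107, 168]
  YnoVI CGATGAC/6: at [27, 60, 125, 137, 144] ⇒ [33, 66, 131, 143, 150]
  QalIII CTGGTA/3: at [10, 34, 51, 68, 79, 86, 108, 172, 180] ⇒ [13, 37, 54, 71, 82, 89, 111, 175, 183]
  OquIII TTTA/0: at [19, 93, 99, 153, 159] ⇒ [19, 93, 99, 153, 159]

Pooled cuts: [2, 13, 19, 33, 37, 54, 66, 71, 82, 89, 93, 99, 107, 111, 131, 143, 150, 153, 159, 168, 175, 183]

Fragment lengths:
  2→13: 11 bp
  13→19: 6 bp
  19→33: 14 bp
  33→37: 4 bp
  37→54: 17 bp
  54→66: 12 bp
  66→71: 5 bp
  71→82: 11 bp
  82→89: 7 bp
  89→93: 4 bp
  93→99: 6 bp
  99→107: 8 bp
  107→111: 4 bp
  111→131: 20 bp
  131→143: 12 bp
  143→150: 7 bp
  150→153: 3 bp
  153→159: 6 bp
  159→168: 9 bp
  168→175: 7 bp
  175→183: 8 bp
  183→2 (wrap): 190-183+2 = 9 bp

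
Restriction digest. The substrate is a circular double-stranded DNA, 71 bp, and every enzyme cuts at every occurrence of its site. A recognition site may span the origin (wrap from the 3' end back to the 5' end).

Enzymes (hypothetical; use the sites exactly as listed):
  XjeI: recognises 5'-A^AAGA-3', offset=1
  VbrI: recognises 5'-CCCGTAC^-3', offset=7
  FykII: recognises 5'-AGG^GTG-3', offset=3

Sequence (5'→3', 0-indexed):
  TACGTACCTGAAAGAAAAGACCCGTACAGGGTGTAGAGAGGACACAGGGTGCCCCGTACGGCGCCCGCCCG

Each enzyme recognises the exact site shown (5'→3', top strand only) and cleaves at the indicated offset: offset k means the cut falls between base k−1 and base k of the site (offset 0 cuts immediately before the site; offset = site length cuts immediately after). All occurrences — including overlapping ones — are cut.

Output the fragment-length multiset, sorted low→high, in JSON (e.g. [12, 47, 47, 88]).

Site scan:
  XjeI AAAGA/1: at [10, 15] ⇒ [11, 16]
  VbrI CCCGTAC/7: at [20, 52, 67] ⇒ [3, 27, 59]
  FykII AGGGTG/3: at [27, 45] ⇒ [30, 48]

Pooled cuts: [3, 11, 16, 27, 30, 48, 59]

Fragment lengths:
  3→11: 8 bp
  11→16: 5 bp
  16→27: 11 bp
  27→30: 3 bp
  30→48: 18 bp
  48→59: 11 bp
  59→3 (wrap): 71-59+3 = 15 bp

[3,5,8,11,11,15,18]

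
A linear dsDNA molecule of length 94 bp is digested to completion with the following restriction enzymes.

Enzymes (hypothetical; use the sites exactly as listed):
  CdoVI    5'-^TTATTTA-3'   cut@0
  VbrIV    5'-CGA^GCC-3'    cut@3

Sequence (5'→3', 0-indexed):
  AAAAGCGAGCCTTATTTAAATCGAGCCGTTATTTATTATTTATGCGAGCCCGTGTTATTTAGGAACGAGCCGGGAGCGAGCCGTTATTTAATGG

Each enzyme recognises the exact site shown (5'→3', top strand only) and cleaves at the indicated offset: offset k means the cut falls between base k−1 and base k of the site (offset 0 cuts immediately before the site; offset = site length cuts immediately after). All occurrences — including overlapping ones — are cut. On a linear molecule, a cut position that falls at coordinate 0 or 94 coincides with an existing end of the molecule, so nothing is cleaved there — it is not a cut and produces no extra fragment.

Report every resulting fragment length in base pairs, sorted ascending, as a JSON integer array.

[3,4,4,7,7,8,11,11,12,13,14]

Scan for sites:
  CdoVI TTATTTA/0: at [11, 28, 35, 54, 83] ⇒ [11, 28, 35, 54, 83]
  VbrIV CGAGCC/3: at [5, 21, 44, 65, 76] ⇒ [8, 24, 47, 68, 79]

All cut coordinates (distinct, sorted): [8, 11, 24, 28, 35, 47, 54, 68, 79, 83]

Fragments:
  [0,8): 8 bp
  [8,11): 3 bp
  [11,24): 13 bp
  [24,28): 4 bp
  [28,35): 7 bp
  [35,47): 12 bp
  [47,54): 7 bp
  [54,68): 14 bp
  [68,79): 11 bp
  [79,83): 4 bp
  [83,94): 11 bp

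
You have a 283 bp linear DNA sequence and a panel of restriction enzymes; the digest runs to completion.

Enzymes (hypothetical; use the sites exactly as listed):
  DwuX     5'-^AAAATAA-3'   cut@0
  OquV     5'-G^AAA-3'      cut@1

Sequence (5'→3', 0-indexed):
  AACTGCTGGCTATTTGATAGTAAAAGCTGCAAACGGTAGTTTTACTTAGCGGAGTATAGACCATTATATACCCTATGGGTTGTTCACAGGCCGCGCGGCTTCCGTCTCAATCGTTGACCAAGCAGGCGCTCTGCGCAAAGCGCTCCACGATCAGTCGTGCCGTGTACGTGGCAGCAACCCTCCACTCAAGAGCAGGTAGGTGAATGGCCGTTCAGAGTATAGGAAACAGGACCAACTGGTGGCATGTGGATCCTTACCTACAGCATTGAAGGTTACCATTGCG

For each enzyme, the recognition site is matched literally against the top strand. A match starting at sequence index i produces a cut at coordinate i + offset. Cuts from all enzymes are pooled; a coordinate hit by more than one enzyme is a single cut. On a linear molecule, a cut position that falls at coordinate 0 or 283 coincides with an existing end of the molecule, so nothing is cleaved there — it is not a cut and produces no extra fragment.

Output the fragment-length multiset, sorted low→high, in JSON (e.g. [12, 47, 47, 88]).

Site scan:
  DwuX (AAAATAA, off=0): no sites
  OquV (GAAA, off=1): starts [222] → cuts [223]

Pooled cuts: [223]

Fragments:
  [0,223): 223 bp
  [223,283): 60 bp

[60,223]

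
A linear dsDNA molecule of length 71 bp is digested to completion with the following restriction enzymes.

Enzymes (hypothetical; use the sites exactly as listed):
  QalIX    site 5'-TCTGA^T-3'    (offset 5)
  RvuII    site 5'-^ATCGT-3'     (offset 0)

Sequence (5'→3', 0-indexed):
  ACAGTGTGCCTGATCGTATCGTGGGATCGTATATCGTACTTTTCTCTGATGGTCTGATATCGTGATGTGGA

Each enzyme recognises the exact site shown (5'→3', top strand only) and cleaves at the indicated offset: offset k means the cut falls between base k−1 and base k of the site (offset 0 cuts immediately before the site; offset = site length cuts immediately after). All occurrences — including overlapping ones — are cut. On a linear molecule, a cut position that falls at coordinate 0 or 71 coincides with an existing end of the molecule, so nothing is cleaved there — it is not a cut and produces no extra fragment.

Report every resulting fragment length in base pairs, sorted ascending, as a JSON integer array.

Per-enzyme occurrences:
  QalIX TCTGAT/5: at [44, 52] ⇒ [49, 57]
  RvuII ATCGT/0: at [12, 17, 25, 32, 58] ⇒ [12, 17, 25, 32, 58]

All cut coordinates (distinct, sorted): [12, 17, 25, 32, 49, 57, 58]

Fragment lengths:
  [0,12): 12 bp
  [12,17): 5 bp
  [17,25): 8 bp
  [25,32): 7 bp
  [32,49): 17 bp
  [49,57): 8 bp
  [57,58): 1 bp
  [58,71): 13 bp

[1,5,7,8,8,12,13,17]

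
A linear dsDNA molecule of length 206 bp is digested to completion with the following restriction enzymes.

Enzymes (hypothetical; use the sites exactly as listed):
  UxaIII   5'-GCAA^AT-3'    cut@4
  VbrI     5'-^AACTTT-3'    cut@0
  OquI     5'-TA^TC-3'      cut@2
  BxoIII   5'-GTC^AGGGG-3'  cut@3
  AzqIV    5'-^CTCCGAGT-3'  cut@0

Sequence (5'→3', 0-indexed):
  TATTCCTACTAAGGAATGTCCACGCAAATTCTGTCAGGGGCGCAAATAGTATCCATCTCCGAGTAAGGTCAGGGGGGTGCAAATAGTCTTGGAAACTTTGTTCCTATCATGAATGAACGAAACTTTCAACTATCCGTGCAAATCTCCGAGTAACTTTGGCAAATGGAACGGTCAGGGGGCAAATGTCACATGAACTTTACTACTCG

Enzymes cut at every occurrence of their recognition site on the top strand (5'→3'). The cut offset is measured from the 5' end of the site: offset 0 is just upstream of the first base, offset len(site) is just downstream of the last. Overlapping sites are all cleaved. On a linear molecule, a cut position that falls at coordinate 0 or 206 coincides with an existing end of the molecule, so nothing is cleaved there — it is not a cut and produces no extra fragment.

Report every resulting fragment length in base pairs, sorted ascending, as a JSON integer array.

[2,5,6,8,8,9,9,10,10,11,11,11,12,12,13,14,14,14,27]

Site scan:
  UxaIII (GCAAAT, off=4): starts [23, 41, 78, 137, 158, 178] → cuts [27, 45, 82, 141, 162, 182]
  VbrI (AACTTT, off=0): starts [93, 120, 151, 192] → cuts [93, 120, 151, 192]
  OquI (TATC, off=2): starts [49, 104, 130] → cuts [51, 106, 132]
  BxoIII (GTCAGGGG, off=3): starts [32, 67, 170] → cuts [35, 70, 173]
  AzqIV (CTCCGAGT, off=0): starts [56, 143] → cuts [56, 143]

All cut coordinates (distinct, sorted): [27, 35, 45, 51, 56, 70, 82, 93, 106, 120, 132, 141, 143, 151, 162, 173, 182, 192]

Fragments:
  [0,27): 27 bp
  [27,35): 8 bp
  [35,45): 10 bp
  [45,51): 6 bp
  [51,56): 5 bp
  [56,70): 14 bp
  [70,82): 12 bp
  [82,93): 11 bp
  [93,106): 13 bp
  [106,120): 14 bp
  [120,132): 12 bp
  [132,141): 9 bp
  [141,143): 2 bp
  [143,151): 8 bp
  [151,162): 11 bp
  [162,173): 11 bp
  [173,182): 9 bp
  [182,192): 10 bp
  [192,206): 14 bp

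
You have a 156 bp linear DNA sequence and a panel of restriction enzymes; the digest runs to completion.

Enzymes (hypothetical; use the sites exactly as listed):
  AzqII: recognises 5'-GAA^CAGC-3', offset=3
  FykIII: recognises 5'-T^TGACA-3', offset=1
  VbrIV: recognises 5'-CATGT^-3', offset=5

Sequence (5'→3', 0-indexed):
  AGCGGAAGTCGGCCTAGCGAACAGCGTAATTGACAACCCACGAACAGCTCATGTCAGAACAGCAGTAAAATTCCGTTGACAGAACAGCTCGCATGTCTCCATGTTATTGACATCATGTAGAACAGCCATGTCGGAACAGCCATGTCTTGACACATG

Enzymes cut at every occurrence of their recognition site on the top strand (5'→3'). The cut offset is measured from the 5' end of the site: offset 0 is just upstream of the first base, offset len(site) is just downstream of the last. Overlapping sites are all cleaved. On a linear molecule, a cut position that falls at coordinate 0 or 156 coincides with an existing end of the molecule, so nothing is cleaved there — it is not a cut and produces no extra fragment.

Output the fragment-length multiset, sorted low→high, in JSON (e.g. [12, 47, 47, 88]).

Site scan:
  AzqII (GAACAGC, off=3): starts [18, 41, 56, 81, 119, 133] → cuts [21, 44, 59, 84, 122, 136]
  FykIII (TTGACA, off=1): starts [29, 75, 106, 146] → cuts [30, 76, 107, 147]
  VbrIV (CATGT, off=5): starts [49, 91, 99, 113, 126, 140] → cuts [54, 96, 104, 118, 131, 145]

All cut coordinates (distinct, sorted): [21, 30, 44, 54, 59, 76, 84, 96, 104, 107, 118, 122, 131, 136, 145, 147]

Fragment lengths:
  [0,21): 21 bp
  [21,30): 9 bp
  [30,44): 14 bp
  [44,54): 10 bp
  [54,59): 5 bp
  [59,76): 17 bp
  [76,84): 8 bp
  [84,96): 12 bp
  [96,104): 8 bp
  [104,107): 3 bp
  [107,118): 11 bp
  [118,122): 4 bp
  [122,131): 9 bp
  [131,136): 5 bp
  [136,145): 9 bp
  [145,147): 2 bp
  [147,156): 9 bp

[2,3,4,5,5,8,8,9,9,9,9,10,11,12,14,17,21]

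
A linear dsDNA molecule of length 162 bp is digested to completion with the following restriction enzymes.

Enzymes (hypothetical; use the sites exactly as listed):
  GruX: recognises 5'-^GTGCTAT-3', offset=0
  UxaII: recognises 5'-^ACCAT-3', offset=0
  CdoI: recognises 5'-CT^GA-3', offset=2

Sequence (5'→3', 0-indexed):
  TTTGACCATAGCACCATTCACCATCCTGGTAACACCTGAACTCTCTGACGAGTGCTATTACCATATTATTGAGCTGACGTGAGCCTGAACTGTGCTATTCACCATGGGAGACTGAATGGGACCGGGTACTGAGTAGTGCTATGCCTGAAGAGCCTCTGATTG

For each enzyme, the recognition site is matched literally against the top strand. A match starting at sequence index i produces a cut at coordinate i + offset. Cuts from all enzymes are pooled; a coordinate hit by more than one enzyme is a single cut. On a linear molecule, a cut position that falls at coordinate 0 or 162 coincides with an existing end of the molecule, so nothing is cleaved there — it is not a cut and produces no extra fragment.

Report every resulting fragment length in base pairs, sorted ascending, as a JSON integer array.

[4,5,5,5,5,7,8,8,9,9,11,11,11,13,16,17,18]

Site scan:
  GruX (GTGCTAT, off=0): starts [51, 91, 135] → cuts [51, 91, 135]
  UxaII (ACCAT, off=0): starts [4, 12, 19, 59, 100] → cuts [4, 12, 19, 59, 100]
  CdoI (CTGA, off=2): starts [35, 44, 73, 84, 111, 128, 144, 155] → cuts [37, 46, 75, 86, 113, 130, 146, 157]

Pooled cuts: [4, 12, 19, 37, 46, 51, 59, 75, 86, 91, 100, 113, 130, 135, 146, 157]

Fragment lengths:
  [0,4): 4 bp
  [4,12): 8 bp
  [12,19): 7 bp
  [19,37): 18 bp
  [37,46): 9 bp
  [46,51): 5 bp
  [51,59): 8 bp
  [59,75): 16 bp
  [75,86): 11 bp
  [86,91): 5 bp
  [91,100): 9 bp
  [100,113): 13 bp
  [113,130): 17 bp
  [130,135): 5 bp
  [135,146): 11 bp
  [146,157): 11 bp
  [157,162): 5 bp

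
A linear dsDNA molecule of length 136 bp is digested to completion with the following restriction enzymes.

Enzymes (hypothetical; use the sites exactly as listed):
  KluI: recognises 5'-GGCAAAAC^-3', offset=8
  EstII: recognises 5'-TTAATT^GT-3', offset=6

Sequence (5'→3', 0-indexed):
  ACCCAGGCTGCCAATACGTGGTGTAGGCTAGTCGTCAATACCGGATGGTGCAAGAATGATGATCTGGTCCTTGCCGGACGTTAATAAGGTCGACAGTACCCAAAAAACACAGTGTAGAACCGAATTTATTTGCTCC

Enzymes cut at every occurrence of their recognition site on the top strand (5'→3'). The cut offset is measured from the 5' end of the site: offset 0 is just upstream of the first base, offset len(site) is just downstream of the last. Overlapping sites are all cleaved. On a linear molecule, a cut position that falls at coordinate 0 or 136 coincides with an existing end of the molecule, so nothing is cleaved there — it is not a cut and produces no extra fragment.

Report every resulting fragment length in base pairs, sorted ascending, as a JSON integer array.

Scan for sites:
  KluI (GGCAAAAC, off=8): no sites
  EstII (TTAATTGT, off=6): no sites

All cut coordinates (distinct, sorted): ∅

Fragments:
  no cuts → one linear fragment of 136 bp

[136]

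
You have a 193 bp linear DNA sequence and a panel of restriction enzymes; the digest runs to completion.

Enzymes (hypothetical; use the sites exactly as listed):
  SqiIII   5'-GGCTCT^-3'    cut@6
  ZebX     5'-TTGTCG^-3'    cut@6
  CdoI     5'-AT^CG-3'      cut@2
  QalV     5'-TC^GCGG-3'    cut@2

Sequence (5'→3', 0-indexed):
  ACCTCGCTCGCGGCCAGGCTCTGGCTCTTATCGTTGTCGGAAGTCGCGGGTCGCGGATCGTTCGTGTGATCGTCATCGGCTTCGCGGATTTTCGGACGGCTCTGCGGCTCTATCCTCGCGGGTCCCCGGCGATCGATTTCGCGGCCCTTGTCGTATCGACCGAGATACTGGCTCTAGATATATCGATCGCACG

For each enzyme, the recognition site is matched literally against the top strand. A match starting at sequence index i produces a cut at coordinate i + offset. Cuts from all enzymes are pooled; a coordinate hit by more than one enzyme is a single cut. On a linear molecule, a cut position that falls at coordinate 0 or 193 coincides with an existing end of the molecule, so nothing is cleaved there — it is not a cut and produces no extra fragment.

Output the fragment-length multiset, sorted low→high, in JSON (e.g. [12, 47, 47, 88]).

Per-enzyme occurrences:
  SqiIII (GGCTCT, off=6): starts [16, 22, 97, 105, 169] → cuts [22, 28, 103, 111, 175]
  ZebX (TTGTCG, off=6): starts [33, 147] → cuts [39, 153]
  CdoI (ATCG, off=2): starts [29, 56, 68, 74, 131, 154, 181, 185] → cuts [31, 58, 70, 76, 133, 156, 183, 187]
  QalV (TCGCGG, off=2): starts [7, 43, 50, 81, 115, 138] → cuts [9, 45, 52, 83, 117, 140]

Pooled cuts: [9, 22, 28, 31, 39, 45, 52, 58, 70, 76, 83, 103, 111, 117, 133, 140, 153, 156, 175, 183, 187]

Fragment lengths:
  [0,9): 9 bp
  [9,22): 13 bp
  [22,28): 6 bp
  [28,31): 3 bp
  [31,39): 8 bp
  [39,45): 6 bp
  [45,52): 7 bp
  [52,58): 6 bp
  [58,70): 12 bp
  [70,76): 6 bp
  [76,83): 7 bp
  [83,103): 20 bp
  [103,111): 8 bp
  [111,117): 6 bp
  [117,133): 16 bp
  [133,140): 7 bp
  [140,153): 13 bp
  [153,156): 3 bp
  [156,175): 19 bp
  [175,183): 8 bp
  [183,187): 4 bp
  [187,193): 6 bp

[3,3,4,6,6,6,6,6,6,7,7,7,8,8,8,9,12,13,13,16,19,20]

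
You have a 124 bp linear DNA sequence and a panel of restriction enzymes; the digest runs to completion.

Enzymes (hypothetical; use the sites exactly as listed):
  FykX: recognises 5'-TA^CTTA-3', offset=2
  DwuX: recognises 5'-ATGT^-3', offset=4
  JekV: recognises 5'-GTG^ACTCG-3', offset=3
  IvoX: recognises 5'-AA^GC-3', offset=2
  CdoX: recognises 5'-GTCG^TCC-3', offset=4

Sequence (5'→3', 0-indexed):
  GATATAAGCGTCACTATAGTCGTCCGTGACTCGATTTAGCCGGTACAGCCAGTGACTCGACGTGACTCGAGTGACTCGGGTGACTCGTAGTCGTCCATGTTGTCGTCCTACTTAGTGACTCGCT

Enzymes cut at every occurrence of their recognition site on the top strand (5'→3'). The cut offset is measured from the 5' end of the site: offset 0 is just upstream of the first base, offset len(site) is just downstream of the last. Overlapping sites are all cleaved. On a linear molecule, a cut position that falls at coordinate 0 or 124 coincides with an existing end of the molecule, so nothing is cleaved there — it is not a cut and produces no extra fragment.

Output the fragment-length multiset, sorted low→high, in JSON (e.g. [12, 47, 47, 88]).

Per-enzyme occurrences:
  FykX (TACTTA, off=2): starts [108] → cuts [110]
  DwuX (ATGT, off=4): starts [96] → cuts [100]
  JekV (GTGACTCG, off=3): starts [25, 51, 61, 70, 79, 114] → cuts [28, 54, 64, 73, 82, 117]
  IvoX (AAGC, off=2): starts [5] → cuts [7]
  CdoX (GTCGTCC, off=4): starts [18, 89, 101] → cuts [22, 93, 105]

All cut coordinates (distinct, sorted): [7, 22, 28, 54, 64, 73, 82, 93, 100, 105, 110, 117]

Fragments:
  [0,7): 7 bp
  [7,22): 15 bp
  [22,28): 6 bp
  [28,54): 26 bp
  [54,64): 10 bp
  [64,73): 9 bp
  [73,82): 9 bp
  [82,93): 11 bp
  [93,100): 7 bp
  [100,105): 5 bp
  [105,110): 5 bp
  [110,117): 7 bp
  [117,124): 7 bp

[5,5,6,7,7,7,7,9,9,10,11,15,26]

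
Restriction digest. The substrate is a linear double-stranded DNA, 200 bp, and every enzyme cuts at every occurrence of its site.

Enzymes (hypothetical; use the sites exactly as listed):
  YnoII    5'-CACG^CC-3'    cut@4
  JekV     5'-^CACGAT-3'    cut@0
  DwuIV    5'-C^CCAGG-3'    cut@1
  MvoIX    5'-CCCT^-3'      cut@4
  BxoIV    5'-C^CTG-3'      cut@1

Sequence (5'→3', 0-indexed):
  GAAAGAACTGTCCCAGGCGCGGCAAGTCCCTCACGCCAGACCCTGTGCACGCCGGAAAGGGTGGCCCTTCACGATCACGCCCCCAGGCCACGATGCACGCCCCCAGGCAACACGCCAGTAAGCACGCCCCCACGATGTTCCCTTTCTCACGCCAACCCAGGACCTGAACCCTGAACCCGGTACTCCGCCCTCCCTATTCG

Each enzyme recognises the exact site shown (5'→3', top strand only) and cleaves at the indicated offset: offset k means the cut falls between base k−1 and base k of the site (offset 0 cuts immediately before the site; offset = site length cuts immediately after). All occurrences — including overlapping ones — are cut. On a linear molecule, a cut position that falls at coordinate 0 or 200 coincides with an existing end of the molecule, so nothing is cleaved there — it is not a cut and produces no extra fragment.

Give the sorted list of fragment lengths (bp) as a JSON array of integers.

Site scan:
  YnoII CACGCC/4: at [31, 47, 75, 95, 110, 122, 147] ⇒ [35, 51, 79, 99, 114, 126, 151]
  JekV CACGAT/0: at [69, 88, 130] ⇒ [69, 88, 130]
  DwuIV CCCAGG/1: at [11, 81, 101, 155] ⇒ [12, 82, 102, 156]
  MvoIX CCCT/4: at [27, 40, 64, 139, 168, 187, 191] ⇒ [31, 44, 68, 143, 172, 191, 195]
  BxoIV CCTG/1: at [41, 162, 169] ⇒ [42, 163, 170]

All cut coordinates (distinct, sorted): [12, 31, 35, 42, 44, 51, 68, 69, 79, 82, 88, 99, 102, 114, 126, 130, 143, 151, 156, 163, 170, 172, 191, 195]

Fragments:
  [0,12): 12 bp
  [12,31): 19 bp
  [31,35): 4 bp
  [35,42): 7 bp
  [42,44): 2 bp
  [44,51): 7 bp
  [51,68): 17 bp
  [68,69): 1 bp
  [69,79): 10 bp
  [79,82): 3 bp
  [82,88): 6 bp
  [88,99): 11 bp
  [99,102): 3 bp
  [102,114): 12 bp
  [114,126): 12 bp
  [126,130): 4 bp
  [130,143): 13 bp
  [143,151): 8 bp
  [151,156): 5 bp
  [156,163): 7 bp
  [163,170): 7 bp
  [170,172): 2 bp
  [172,191): 19 bp
  [191,195): 4 bp
  [195,200): 5 bp

[1,2,2,3,3,4,4,4,5,5,6,7,7,7,7,8,10,11,12,12,12,13,17,19,19]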